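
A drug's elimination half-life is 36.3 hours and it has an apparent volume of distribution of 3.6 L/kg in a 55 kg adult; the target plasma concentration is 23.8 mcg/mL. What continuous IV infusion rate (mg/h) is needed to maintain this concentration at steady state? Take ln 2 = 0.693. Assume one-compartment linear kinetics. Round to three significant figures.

Vd = 3.6 L/kg × 55 kg = 198.0 L
k = 0.693/36.3 = 0.01909 h⁻¹, so CL = k·Vd = 0.01909 × 198.0 = 3.780 L/h
Infusion rate = CL × Css = 3.780 × 23.8 = 89.96 mg/h

90.0 mg/h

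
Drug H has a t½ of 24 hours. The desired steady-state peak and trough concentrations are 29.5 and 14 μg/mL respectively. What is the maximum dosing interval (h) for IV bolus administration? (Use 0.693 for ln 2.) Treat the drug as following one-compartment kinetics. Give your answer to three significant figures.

k = 0.693 / t½ = 0.693 / 24 = 0.02888 h⁻¹
Between IV bolus doses, concentration decays as C = C₀·e^(−kτ), so C_peak/C_trough = e^(kτ).
τ_max = ln(C_peak/C_trough) / k = ln(29.5/14) / 0.02888 = 0.7453 / 0.02888 = 25.81 h

25.8 h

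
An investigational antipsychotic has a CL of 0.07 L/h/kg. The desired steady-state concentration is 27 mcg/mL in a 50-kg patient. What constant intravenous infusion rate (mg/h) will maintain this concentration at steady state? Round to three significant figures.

94.5 mg/h

CL = 0.07 L/h/kg × 50 kg = 3.500 L/h
Infusion rate = CL · Css = 3.500 L/h × 27 mg/L = 94.50 mg/h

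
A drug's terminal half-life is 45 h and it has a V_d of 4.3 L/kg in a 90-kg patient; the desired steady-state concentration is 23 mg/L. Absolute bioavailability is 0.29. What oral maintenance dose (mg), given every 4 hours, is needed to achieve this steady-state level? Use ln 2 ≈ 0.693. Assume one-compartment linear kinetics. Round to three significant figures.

Vd = 4.3 L/kg × 90 kg = 387.0 L
k = 0.693/45 = 0.01540 h⁻¹, so CL = k·Vd = 0.01540 × 387.0 = 5.960 L/h
D = CL × Css × τ / F = 5.960 × 23 × 4 / 0.29 = 1891 mg

1890 mg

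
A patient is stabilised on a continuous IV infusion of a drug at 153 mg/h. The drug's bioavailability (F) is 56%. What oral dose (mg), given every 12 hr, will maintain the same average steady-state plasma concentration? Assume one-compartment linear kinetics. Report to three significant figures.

To maintain the same Css, the systemic dosing rate must be unchanged: F·D/τ = infusion rate.
D = rate × τ / F = 153 × 12 / 0.56 = 3279 mg

3280 mg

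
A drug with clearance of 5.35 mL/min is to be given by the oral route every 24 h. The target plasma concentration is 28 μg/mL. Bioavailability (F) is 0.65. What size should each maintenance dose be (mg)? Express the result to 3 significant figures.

332 mg

CL = 5.35 mL/min × 60/1000 = 0.3210 L/h
At steady state, dose per interval replaces the amount cleared in that interval: F·D/τ = CL·Css.
D = CL × Css × τ / F = 0.3210 × 28 × 24 / 0.65 = 331.9 mg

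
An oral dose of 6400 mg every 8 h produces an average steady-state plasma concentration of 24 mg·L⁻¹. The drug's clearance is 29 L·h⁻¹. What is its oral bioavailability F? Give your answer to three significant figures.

0.870

F·D/τ = CL·Css at steady state → F = CL·Css·τ / D.
F = 29 × 24 × 8 / 6400 = 0.870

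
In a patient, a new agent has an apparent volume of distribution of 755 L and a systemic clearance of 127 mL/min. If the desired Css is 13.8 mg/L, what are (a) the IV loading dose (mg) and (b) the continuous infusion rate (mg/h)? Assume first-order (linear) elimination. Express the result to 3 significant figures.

Loading: fill Vd to C_target → 755.0 L × 13.8 mg/L = 10420 mg
CL = 127 mL/min = 127 × 0.06 = 7.620 L/h
Infusion rate = 7.620 L/h × 13.8 mg/L = 105.2 mg/h

(a) 10400 mg; (b) 105 mg/h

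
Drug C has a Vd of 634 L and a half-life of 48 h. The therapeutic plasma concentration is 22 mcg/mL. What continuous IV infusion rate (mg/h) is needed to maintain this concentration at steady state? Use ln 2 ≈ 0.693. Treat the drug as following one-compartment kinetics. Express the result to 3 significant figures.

CL = 0.693 × Vd / t½ = 0.693 × 634.0 / 48 = 9.153 L/h
Infusion rate = CL × Css = 9.153 × 22 = 201.4 mg/h

201 mg/h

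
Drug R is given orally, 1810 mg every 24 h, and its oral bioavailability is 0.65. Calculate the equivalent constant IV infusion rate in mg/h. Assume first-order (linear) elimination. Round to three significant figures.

49.0 mg/h

Equivalent systemic input: infusion rate = F·D/τ.
Rate = 0.65 × 1810 / 24 = 49.02 mg/h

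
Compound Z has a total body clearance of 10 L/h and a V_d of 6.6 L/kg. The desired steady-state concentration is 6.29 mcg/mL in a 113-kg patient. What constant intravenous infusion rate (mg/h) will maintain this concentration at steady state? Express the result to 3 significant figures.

Rate = CL × Css = 10.00 × 6.29 = 62.90 mg/h

62.9 mg/h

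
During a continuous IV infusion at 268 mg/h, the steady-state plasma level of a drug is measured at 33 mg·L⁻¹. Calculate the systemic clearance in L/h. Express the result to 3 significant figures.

At steady state, infusion rate = CL × Css, so CL = rate / Css.
CL = 268 / 33 = 8.121 L/h

8.12 L/h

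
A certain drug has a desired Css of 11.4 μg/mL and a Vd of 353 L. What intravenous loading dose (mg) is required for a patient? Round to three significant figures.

4020 mg

LD = Vd × C = 353.0 × 11.40 = 4024 mg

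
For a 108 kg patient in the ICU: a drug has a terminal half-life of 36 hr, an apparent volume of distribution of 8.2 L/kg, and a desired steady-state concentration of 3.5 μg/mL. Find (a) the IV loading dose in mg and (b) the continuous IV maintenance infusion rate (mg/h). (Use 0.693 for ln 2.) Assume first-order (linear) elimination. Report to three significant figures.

(a) 3100 mg; (b) 59.7 mg/h

Total Vd = 8.2 × 108 = 885.6 L
LD = Vd × C = 885.6 × 3.5 = 3100 mg
CL = 0.693 × Vd / t½ = 0.693 × 885.6 / 36 = 17.05 L/h
Infusion rate = CL × Css = 17.05 × 3.5 = 59.68 mg/h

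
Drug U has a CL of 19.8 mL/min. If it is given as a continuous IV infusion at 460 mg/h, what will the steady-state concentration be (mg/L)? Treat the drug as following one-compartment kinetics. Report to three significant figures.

387 mg/L

Convert clearance: 19.8 mL/min × 60 min/h ÷ 1000 mL/L = 1.188 L/h
Css = rate / CL = 460 / 1.188 = 387.2 mg/L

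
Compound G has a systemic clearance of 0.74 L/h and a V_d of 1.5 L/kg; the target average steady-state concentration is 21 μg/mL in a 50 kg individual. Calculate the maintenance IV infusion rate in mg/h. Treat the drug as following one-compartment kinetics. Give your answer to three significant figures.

15.5 mg/h

Rate = CL × Css = 0.7400 × 21 = 15.54 mg/h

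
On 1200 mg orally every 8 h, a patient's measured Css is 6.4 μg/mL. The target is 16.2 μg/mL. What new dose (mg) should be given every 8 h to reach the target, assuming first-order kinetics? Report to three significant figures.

With linear kinetics, Css is proportional to dose rate (D/τ) at fixed clearance.
D₂ = D₁ × (Css,target / Css,current) = 1200 × 16.2/6.4 = 3038 mg

3040 mg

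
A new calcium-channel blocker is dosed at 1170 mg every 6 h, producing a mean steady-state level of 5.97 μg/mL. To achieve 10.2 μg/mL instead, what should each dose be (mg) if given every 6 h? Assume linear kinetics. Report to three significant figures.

For first-order elimination, Css ∝ F·D/(CL·τ); F and CL are unchanged, so Css ∝ D/τ.
D₂ = D₁ × (Css,target / Css,current) = 1170 × 10.2/5.97 = 1999 mg

2000 mg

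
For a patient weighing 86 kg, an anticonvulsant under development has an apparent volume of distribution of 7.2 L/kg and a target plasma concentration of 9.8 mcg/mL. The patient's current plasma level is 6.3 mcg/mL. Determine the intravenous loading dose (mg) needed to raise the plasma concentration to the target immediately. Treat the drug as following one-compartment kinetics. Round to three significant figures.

2170 mg

Total Vd = 7.2 × 86 = 619.2 L
Concentration deficit ΔC = 9.8 − 6.3 = 3.500 mg/L
LD = Vd × ΔC = 619.2 × 3.500 = 2167 mg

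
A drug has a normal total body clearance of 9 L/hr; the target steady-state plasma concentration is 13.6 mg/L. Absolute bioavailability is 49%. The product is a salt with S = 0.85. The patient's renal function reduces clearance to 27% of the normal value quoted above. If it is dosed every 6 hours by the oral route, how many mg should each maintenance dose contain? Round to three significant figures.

Patient clearance = 0.27 × 9.000 = 2.430 L/h
D = CL × Css × τ / F / S = 2.430 × 13.6 × 6 / 0.49 / 0.85 = 476.1 mg

476 mg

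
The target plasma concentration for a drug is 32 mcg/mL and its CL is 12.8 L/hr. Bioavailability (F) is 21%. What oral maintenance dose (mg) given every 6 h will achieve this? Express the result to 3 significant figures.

D = CL × Css × τ / F = 12.80 × 32 × 6 / 0.21 = 11700 mg

11700 mg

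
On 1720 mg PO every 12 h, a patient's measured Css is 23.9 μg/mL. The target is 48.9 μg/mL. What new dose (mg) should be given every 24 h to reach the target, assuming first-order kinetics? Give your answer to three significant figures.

7040 mg

With linear kinetics, Css is proportional to dose rate (D/τ) at fixed clearance.
D₂ = D₁ × (Css,target / Css,current) × (τ₂/τ₁) = 1720 × (48.9/23.9) × (24/12) = 7038 mg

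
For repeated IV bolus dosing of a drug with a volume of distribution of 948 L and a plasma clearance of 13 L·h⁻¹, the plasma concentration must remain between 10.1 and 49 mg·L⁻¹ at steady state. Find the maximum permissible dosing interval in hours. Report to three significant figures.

115 h

k = CL / Vd = 13.00 / 948.0 = 0.01371 h⁻¹
Between IV bolus doses, concentration decays as C = C₀·e^(−kτ), so C_peak/C_trough = e^(kτ).
τ_max = ln(C_peak/C_trough) / k = ln(49/10.1) / 0.01371 = 1.579 / 0.01371 = 115.2 h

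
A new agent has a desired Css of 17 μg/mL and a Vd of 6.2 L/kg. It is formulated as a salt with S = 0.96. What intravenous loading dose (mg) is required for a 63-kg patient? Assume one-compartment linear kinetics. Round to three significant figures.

6920 mg

Total Vd = 6.2 × 63 = 390.6 L
The loading dose fills Vd to the target concentration.
LD = Vd × C / S = 390.6 × 17.00 / 0.96 = 6917 mg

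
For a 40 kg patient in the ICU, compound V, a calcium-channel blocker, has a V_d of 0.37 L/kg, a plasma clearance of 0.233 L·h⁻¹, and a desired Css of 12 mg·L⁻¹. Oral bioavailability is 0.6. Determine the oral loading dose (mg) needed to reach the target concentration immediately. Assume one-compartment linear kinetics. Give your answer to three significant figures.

Vd(total) = 40 kg × 0.37 L/kg = 14.80 L
LD is governed by Vd — clearance does not enter the loading-dose calculation.
LD = Vd × C / F = 14.80 × 12.00 / 0.6 = 296.0 mg

296 mg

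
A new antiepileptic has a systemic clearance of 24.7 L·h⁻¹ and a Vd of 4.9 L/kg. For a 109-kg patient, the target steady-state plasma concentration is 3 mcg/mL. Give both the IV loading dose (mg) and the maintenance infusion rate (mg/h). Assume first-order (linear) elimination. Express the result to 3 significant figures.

Vd = 4.9 L/kg × 109 kg = 534.1 L
LD = Vd · C_target = 534.1 × 3 = 1602 mg
Maintenance: replace elimination → rate = CL × Css = 24.70 × 3 = 74.10 mg/h

(a) 1600 mg; (b) 74.1 mg/h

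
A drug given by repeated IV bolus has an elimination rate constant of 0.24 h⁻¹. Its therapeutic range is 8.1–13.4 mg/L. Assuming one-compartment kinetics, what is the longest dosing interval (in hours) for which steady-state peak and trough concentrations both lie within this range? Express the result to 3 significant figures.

Between IV bolus doses, concentration decays as C = C₀·e^(−kτ), so C_peak/C_trough = e^(kτ).
τ_max = ln(C_peak/C_trough) / k = ln(13.4/8.1) / 0.2400 = 0.5034 / 0.2400 = 2.098 h

2.10 h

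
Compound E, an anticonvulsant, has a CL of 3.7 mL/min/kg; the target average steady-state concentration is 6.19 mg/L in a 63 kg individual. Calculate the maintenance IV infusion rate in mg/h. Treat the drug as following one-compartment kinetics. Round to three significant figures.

86.6 mg/h

CL = 3.7 mL/min/kg × 63 kg = 233.1 mL/min = 233.1 × 60/1000 = 13.99 L/h
R₀ = 13.99 × 6.19 = 86.60 mg/h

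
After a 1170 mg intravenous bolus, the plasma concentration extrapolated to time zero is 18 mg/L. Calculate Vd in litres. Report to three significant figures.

Immediately after an IV bolus, C₀ = Dose / Vd, so Vd = Dose / C₀.
Vd = 1170 / 18 = 65.00 L

65.0 L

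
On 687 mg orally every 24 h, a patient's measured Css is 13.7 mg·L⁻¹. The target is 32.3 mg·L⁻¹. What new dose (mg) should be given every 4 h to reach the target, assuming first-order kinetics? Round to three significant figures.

270 mg

For first-order elimination, Css ∝ F·D/(CL·τ); F and CL are unchanged, so Css ∝ D/τ.
D₂ = D₁ × (Css,target / Css,current) × (τ₂/τ₁) = 687 × (32.3/13.7) × (4/24) = 270.0 mg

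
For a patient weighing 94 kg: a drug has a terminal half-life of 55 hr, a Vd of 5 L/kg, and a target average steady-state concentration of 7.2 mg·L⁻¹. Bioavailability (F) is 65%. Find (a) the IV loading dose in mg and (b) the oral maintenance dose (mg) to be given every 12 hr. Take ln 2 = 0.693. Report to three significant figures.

Vd = 5 L/kg × 94 kg = 470.0 L
LD = Vd × C = 470.0 × 7.2 = 3384 mg
CL = 0.693 × Vd / t½ = 0.693 × 470.0 / 55 = 5.922 L/h
D = CL × Css × τ / F = 5.922 × 7.2 × 12 / 0.65 = 787.2 mg

(a) 3380 mg; (b) 787 mg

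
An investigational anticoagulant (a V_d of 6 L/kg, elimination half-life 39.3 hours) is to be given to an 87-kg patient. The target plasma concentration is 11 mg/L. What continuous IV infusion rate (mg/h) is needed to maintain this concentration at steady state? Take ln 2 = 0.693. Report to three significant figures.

Vd = 6 L/kg × 87 kg = 522.0 L
CL = 0.693 × Vd / t½ = 0.693 × 522.0 / 39.3 = 9.205 L/h
Infusion rate = CL × Css = 9.205 × 11 = 101.3 mg/h

101 mg/h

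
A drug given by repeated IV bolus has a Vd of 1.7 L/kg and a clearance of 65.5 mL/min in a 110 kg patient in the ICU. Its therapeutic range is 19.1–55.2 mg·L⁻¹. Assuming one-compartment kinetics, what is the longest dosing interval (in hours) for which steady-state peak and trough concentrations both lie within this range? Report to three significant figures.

50.5 h

Vd = 1.7 L/kg × 110 kg = 187.0 L
CL = 65.5 mL/min × 60/1000 = 3.930 L/h
k = CL / Vd = 3.930 / 187.0 = 0.02102 h⁻¹
Between IV bolus doses, concentration decays as C = C₀·e^(−kτ), so C_peak/C_trough = e^(kτ).
τ_max = ln(C_peak/C_trough) / k = ln(55.2/19.1) / 0.02102 = 1.061 / 0.02102 = 50.48 h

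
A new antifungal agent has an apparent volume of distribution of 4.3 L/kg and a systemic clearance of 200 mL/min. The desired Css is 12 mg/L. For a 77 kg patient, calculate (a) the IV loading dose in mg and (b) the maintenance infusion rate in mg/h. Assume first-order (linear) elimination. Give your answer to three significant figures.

(a) 3970 mg; (b) 144 mg/h

Total Vd = 4.3 × 77 = 331.1 L
Loading: fill Vd to C_target → 331.1 L × 12 mg/L = 3973 mg
Convert clearance: 200 mL/min × 60 min/h ÷ 1000 mL/L = 12.00 L/h
Infusion rate = 12.00 L/h × 12 mg/L = 144.0 mg/h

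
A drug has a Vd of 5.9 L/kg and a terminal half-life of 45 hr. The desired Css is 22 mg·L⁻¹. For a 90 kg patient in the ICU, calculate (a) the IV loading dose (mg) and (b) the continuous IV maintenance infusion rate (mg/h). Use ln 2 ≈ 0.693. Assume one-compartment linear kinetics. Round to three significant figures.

Vd = 5.9 L/kg × 90 kg = 531.0 L
LD = Vd × C = 531.0 × 22 = 11680 mg
CL = 0.693 × Vd / t½ = 0.693 × 531.0 / 45 = 8.177 L/h
Infusion rate = CL × Css = 8.177 × 22 = 179.9 mg/h

(a) 11700 mg; (b) 180 mg/h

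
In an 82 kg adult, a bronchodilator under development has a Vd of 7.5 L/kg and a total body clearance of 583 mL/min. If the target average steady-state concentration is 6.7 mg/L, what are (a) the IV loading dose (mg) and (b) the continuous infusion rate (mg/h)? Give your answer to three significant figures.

(a) 4120 mg; (b) 234 mg/h

Vd(total) = 82 kg × 7.5 L/kg = 615.0 L
Loading: fill Vd to C_target → 615.0 L × 6.7 mg/L = 4121 mg
Convert clearance: 583 mL/min × 60 min/h ÷ 1000 mL/L = 34.98 L/h
Maintenance infusion rate = CL × Css = 34.98 × 6.7 = 234.4 mg/h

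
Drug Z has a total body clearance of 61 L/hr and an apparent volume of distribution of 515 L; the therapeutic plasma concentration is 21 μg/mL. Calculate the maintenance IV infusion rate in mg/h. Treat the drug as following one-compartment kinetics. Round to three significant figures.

1280 mg/h

At steady state, infusion rate equals elimination rate: rate in = CL × Css.
Rate = CL × Css = 61.00 × 21 = 1281 mg/h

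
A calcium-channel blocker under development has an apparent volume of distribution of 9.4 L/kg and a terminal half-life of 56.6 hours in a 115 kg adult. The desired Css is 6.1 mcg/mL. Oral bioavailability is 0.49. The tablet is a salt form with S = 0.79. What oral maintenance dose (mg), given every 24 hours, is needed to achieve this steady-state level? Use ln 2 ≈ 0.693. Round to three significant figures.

Vd(total) = 115 kg × 9.4 L/kg = 1081 L
CL = ln 2 · Vd / t½ = 0.693 × 1081 / 56.6 = 13.24 L/h
D = CL × Css × τ / F / S = 13.24 × 6.1 × 24 / 0.49 / 0.79 = 5007 mg

5010 mg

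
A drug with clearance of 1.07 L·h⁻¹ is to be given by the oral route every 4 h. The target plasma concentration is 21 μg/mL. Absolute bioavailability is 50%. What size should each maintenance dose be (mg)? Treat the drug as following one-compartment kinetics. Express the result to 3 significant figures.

D = CL × Css × τ / F = 1.070 × 21 × 4 / 0.5 = 179.8 mg

180 mg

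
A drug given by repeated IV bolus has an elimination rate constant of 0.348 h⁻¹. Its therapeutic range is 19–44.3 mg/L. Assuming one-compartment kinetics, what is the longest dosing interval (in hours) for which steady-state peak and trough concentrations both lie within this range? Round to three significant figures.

Between IV bolus doses, concentration decays as C = C₀·e^(−kτ), so C_peak/C_trough = e^(kτ).
τ_max = ln(C_peak/C_trough) / k = ln(44.3/19) / 0.3480 = 0.8465 / 0.3480 = 2.432 h

2.43 h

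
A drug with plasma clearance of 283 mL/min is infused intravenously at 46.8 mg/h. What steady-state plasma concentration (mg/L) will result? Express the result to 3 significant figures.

2.76 mg/L

CL = 283 mL/min × 60/1000 = 16.98 L/h
Css = rate / CL = 46.8 / 16.98 = 2.756 mg/L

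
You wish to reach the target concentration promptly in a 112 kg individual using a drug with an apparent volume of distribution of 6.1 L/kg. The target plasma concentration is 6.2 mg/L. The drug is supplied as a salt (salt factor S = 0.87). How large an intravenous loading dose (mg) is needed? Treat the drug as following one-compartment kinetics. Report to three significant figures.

4870 mg

Vd = 6.1 L/kg × 112 kg = 683.2 L
LD = Vd × C / S = 683.2 × 6.200 / 0.87 = 4869 mg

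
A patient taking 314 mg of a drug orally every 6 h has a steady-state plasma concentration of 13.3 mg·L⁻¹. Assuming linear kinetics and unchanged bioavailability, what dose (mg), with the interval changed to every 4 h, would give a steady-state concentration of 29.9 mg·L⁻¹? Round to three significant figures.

For first-order elimination, Css ∝ F·D/(CL·τ); F and CL are unchanged, so Css ∝ D/τ.
D₂ = D₁ × (Css,target / Css,current) × (τ₂/τ₁) = 314 × (29.9/13.3) × (4/6) = 470.6 mg

471 mg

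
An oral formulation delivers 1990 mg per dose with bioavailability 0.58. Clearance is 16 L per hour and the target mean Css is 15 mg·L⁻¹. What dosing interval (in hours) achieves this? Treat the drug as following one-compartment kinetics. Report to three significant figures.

4.81 h

F·D/τ = CL·Css → τ = F·D / (CL·Css).
τ = 0.58 × 1990 / (16 × 15) = 4.809 h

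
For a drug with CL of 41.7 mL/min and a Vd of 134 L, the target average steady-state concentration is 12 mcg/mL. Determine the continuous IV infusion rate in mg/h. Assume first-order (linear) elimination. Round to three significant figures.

30.0 mg/h

CL = 41.7 mL/min × 60/1000 = 2.502 L/h
Rate = CL × Css = 2.502 × 12 = 30.02 mg/h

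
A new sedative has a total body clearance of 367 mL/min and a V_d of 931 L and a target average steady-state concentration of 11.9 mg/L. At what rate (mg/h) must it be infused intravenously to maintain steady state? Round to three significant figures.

262 mg/h

CL = 367 mL/min = 367 × 0.06 = 22.02 L/h
Rate = CL × Css = 22.02 × 11.9 = 262.0 mg/h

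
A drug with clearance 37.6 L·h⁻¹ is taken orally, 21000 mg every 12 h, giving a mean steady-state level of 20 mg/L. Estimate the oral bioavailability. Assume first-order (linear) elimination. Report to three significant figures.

0.430

F·D/τ = CL·Css at steady state → F = CL·Css·τ / D.
F = 37.6 × 20 × 12 / 21000 = 0.430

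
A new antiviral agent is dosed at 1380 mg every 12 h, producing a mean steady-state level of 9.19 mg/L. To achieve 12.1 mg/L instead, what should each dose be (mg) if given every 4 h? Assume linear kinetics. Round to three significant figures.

With linear kinetics, Css is proportional to dose rate (D/τ) at fixed clearance.
D₂ = D₁ × (Css,target / Css,current) × (τ₂/τ₁) = 1380 × (12.1/9.19) × (4/12) = 605.7 mg

606 mg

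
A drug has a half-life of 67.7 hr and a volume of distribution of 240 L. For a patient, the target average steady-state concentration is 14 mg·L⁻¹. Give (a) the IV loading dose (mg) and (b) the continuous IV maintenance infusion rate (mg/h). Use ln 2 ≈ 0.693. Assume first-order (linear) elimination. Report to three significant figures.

(a) 3360 mg; (b) 34.4 mg/h

LD = Vd × C = 240.0 × 14 = 3360 mg
CL = 0.693 × Vd / t½ = 0.693 × 240.0 / 67.7 = 2.457 L/h
Infusion rate = CL × Css = 2.457 × 14 = 34.40 mg/h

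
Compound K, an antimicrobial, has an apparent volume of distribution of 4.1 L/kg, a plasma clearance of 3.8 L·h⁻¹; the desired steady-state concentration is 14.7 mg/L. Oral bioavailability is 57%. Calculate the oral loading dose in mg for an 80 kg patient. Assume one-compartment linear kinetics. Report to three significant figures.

Vd = 4.1 L/kg × 80 kg = 328.0 L
LD = Vd × C / F = 328.0 × 14.70 / 0.57 = 8459 mg

8460 mg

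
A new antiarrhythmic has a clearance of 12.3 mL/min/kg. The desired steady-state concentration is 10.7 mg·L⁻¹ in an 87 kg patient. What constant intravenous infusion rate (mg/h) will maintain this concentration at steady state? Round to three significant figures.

CL = 12.3 mL/min/kg × 87 kg = 1070 mL/min = 1070 × 60/1000 = 64.20 L/h
Rate = CL × Css = 64.20 × 10.7 = 686.9 mg/h

687 mg/h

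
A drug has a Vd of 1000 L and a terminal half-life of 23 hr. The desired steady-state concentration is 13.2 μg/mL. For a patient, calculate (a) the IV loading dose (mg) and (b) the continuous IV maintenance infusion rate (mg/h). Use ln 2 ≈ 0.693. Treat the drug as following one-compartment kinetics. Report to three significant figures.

LD = Vd × C = 1000 × 13.2 = 13200 mg
CL = 0.693 × Vd / t½ = 0.693 × 1000 / 23 = 30.13 L/h
Infusion rate = CL × Css = 30.13 × 13.2 = 397.7 mg/h

(a) 13200 mg; (b) 398 mg/h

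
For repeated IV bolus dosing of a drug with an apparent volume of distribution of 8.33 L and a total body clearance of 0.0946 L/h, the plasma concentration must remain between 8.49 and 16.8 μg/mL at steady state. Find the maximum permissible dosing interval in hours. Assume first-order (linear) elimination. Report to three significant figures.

k = CL / Vd = 0.09460 / 8.330 = 0.01136 h⁻¹
Between IV bolus doses, concentration decays as C = C₀·e^(−kτ), so C_peak/C_trough = e^(kτ).
τ_max = ln(C_peak/C_trough) / k = ln(16.8/8.49) / 0.01136 = 0.6825 / 0.01136 = 60.08 h

60.1 h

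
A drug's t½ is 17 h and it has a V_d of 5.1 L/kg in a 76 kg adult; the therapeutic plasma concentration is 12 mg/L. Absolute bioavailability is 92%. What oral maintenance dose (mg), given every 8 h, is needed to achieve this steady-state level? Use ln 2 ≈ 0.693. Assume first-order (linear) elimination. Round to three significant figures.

1650 mg

Vd(total) = 76 kg × 5.1 L/kg = 387.6 L
k = 0.693/17 = 0.04076 h⁻¹, so CL = k·Vd = 0.04076 × 387.6 = 15.80 L/h
D = CL × Css × τ / F = 15.80 × 12 × 8 / 0.92 = 1649 mg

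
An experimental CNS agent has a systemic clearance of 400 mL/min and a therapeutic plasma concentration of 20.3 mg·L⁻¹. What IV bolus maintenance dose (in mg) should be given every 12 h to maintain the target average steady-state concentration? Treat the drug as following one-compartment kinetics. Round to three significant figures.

Convert clearance: 400 mL/min × 60 min/h ÷ 1000 mL/L = 24.00 L/h
At steady state, dose per interval replaces the amount cleared in that interval: D/τ = CL·Css.
D = CL × Css × τ = 24.00 × 20.3 × 12 = 5846 mg

5850 mg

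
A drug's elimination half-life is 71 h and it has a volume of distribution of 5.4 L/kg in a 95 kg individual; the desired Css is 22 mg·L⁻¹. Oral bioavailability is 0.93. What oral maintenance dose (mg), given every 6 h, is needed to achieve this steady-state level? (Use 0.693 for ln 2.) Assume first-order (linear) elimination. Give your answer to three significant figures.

711 mg

Total Vd = 5.4 × 95 = 513.0 L
k = 0.693/71 = 0.009761 h⁻¹, so CL = k·Vd = 0.009761 × 513.0 = 5.007 L/h
D = CL × Css × τ / F = 5.007 × 22 × 6 / 0.93 = 710.7 mg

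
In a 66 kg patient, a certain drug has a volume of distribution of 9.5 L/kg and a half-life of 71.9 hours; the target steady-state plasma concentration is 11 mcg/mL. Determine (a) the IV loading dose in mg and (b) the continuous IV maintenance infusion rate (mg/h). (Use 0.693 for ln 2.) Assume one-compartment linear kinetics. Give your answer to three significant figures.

Total Vd = 9.5 × 66 = 627.0 L
LD = Vd × C = 627.0 × 11 = 6897 mg
CL = 0.693 × Vd / t½ = 0.693 × 627.0 / 71.9 = 6.043 L/h
Infusion rate = CL × Css = 6.043 × 11 = 66.47 mg/h

(a) 6900 mg; (b) 66.5 mg/h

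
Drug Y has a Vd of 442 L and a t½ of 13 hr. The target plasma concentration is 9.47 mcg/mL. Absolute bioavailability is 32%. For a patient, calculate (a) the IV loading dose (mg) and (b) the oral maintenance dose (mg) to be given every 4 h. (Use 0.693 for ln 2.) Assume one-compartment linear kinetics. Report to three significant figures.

LD = Vd × C = 442.0 × 9.47 = 4186 mg
CL = 0.693 × Vd / t½ = 0.693 × 442.0 / 13 = 23.56 L/h
D = CL × Css × τ / F = 23.56 × 9.47 × 4 / 0.32 = 2789 mg

(a) 4190 mg; (b) 2790 mg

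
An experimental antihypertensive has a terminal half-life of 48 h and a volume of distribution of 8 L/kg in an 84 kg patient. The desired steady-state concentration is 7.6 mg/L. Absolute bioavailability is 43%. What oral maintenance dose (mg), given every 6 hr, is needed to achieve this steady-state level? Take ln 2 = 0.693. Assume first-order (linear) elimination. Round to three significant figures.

Total Vd = 8 × 84 = 672.0 L
CL = ln 2 · Vd / t½ = 0.693 × 672.0 / 48 = 9.702 L/h
D = CL × Css × τ / F = 9.702 × 7.6 × 6 / 0.43 = 1029 mg

1030 mg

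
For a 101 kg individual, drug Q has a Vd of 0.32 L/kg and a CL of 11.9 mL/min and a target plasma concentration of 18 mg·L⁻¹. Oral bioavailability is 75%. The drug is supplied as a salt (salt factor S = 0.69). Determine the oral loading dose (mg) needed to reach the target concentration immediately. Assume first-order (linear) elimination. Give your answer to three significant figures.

1120 mg

Vd(total) = 101 kg × 0.32 L/kg = 32.32 L
LD = Vd × C / F / S = 32.32 × 18.00 / 0.75 / 0.69 = 1124 mg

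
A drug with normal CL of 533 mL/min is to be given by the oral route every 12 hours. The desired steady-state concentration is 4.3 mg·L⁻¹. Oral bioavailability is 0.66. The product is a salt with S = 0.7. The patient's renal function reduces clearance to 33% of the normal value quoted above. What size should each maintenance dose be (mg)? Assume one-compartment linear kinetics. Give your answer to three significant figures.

1180 mg

CL = 533 mL/min × 60/1000 = 31.98 L/h
Patient clearance = 0.33 × 31.98 = 10.55 L/h
D = CL × Css × τ / F / S = 10.55 × 4.3 × 12 / 0.66 / 0.7 = 1178 mg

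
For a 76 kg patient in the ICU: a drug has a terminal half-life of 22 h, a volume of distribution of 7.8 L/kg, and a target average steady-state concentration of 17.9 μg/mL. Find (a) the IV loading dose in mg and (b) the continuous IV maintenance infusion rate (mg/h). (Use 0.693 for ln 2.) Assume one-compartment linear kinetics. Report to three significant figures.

(a) 10600 mg; (b) 334 mg/h

Vd(total) = 76 kg × 7.8 L/kg = 592.8 L
LD = Vd × C = 592.8 × 17.9 = 10610 mg
CL = 0.693 × Vd / t½ = 0.693 × 592.8 / 22 = 18.67 L/h
Infusion rate = CL × Css = 18.67 × 17.9 = 334.2 mg/h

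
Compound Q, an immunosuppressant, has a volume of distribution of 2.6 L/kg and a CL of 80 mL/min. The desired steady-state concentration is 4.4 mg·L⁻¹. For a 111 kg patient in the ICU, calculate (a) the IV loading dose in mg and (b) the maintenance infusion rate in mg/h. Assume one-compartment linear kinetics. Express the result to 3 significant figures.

Total Vd = 2.6 × 111 = 288.6 L
Loading: fill Vd to C_target → 288.6 L × 4.4 mg/L = 1270 mg
Convert clearance: 80 mL/min × 60 min/h ÷ 1000 mL/L = 4.800 L/h
Maintenance infusion rate = CL × Css = 4.800 × 4.4 = 21.12 mg/h

(a) 1270 mg; (b) 21.1 mg/h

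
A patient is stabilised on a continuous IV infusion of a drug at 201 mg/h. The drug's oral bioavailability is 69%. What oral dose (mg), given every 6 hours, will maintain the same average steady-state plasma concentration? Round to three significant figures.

1750 mg

To maintain the same Css, the systemic dosing rate must be unchanged: F·D/τ = infusion rate.
D = rate × τ / F = 201 × 6 / 0.69 = 1748 mg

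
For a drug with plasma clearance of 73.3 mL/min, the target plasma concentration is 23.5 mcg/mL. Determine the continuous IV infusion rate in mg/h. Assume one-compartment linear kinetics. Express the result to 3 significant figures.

103 mg/h

Convert clearance: 73.3 mL/min × 60 min/h ÷ 1000 mL/L = 4.398 L/h
At steady state, infusion rate equals elimination rate: rate in = CL × Css.
Infusion rate = CL · Css = 4.398 L/h × 23.5 mg/L = 103.4 mg/h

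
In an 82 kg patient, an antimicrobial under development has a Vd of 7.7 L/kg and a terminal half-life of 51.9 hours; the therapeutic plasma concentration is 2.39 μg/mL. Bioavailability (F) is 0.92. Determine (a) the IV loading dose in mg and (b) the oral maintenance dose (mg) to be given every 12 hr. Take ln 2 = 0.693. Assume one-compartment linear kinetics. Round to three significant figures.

Vd = 7.7 L/kg × 82 kg = 631.4 L
LD = Vd × C = 631.4 × 2.39 = 1509 mg
CL = 0.693 × Vd / t½ = 0.693 × 631.4 / 51.9 = 8.431 L/h
D = CL × Css × τ / F = 8.431 × 2.39 × 12 / 0.92 = 262.8 mg

(a) 1510 mg; (b) 263 mg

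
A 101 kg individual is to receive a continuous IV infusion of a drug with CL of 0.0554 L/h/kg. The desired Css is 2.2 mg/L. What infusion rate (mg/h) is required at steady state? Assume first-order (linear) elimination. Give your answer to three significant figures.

12.3 mg/h

CL = 0.0554 L/h/kg × 101 kg = 5.595 L/h
Rate = CL × Css = 5.595 × 2.2 = 12.31 mg/h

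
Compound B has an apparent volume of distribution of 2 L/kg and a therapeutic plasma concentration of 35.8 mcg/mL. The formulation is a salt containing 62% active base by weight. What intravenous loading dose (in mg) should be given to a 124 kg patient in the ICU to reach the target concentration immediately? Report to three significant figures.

14300 mg

Total Vd = 2 × 124 = 248.0 L
LD = Vd × C / S = 248.0 × 35.80 / 0.62 = 14320 mg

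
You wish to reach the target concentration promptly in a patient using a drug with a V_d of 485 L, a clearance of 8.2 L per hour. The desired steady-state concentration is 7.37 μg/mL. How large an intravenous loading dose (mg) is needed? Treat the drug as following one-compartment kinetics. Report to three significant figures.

3570 mg

LD = Vd × C = 485.0 × 7.370 = 3574 mg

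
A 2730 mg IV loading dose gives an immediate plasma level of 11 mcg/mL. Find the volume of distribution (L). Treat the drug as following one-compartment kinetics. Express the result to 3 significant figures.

Immediately after an IV bolus, C₀ = Dose / Vd, so Vd = Dose / C₀.
Vd = 2730 / 11 = 248.2 L

248 L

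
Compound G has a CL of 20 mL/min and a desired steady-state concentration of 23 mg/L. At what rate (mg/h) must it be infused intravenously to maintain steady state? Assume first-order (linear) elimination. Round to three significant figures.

CL = 20 mL/min = 20 × 0.06 = 1.200 L/h
Rate = CL × Css = 1.200 × 23 = 27.60 mg/h

27.6 mg/h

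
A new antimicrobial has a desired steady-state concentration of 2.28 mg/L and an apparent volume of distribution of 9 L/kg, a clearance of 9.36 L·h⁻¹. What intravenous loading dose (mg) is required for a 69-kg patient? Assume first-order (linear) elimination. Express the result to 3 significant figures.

Total Vd = 9 × 69 = 621.0 L
LD = Vd × C = 621.0 × 2.280 = 1416 mg

1420 mg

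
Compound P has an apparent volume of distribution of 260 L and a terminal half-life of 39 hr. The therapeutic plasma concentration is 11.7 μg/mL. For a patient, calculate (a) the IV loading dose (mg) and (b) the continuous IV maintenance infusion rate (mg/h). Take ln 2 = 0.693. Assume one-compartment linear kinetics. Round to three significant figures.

LD = Vd × C = 260.0 × 11.7 = 3042 mg
CL = 0.693 × Vd / t½ = 0.693 × 260.0 / 39 = 4.620 L/h
Infusion rate = CL × Css = 4.620 × 11.7 = 54.05 mg/h

(a) 3040 mg; (b) 54.1 mg/h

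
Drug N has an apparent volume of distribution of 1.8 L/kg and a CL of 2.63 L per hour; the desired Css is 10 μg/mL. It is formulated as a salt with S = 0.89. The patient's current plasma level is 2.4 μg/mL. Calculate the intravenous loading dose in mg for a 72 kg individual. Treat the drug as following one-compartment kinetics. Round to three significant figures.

Vd(total) = 72 kg × 1.8 L/kg = 129.6 L
The loading dose fills Vd to the target concentration.
Concentration deficit ΔC = 10 − 2.4 = 7.600 mg/L
LD = Vd × ΔC / S = 129.6 × 7.600 / 0.89 = 1107 mg

1110 mg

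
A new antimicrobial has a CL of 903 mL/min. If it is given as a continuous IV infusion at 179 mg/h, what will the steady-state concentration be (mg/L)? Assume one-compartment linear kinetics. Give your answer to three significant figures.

3.30 mg/L

Convert clearance: 903 mL/min × 60 min/h ÷ 1000 mL/L = 54.18 L/h
Css = rate / CL = 179 / 54.18 = 3.304 mg/L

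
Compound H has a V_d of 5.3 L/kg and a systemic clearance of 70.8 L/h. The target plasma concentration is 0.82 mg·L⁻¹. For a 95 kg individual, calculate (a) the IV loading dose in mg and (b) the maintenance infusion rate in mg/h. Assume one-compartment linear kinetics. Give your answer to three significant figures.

Vd(total) = 95 kg × 5.3 L/kg = 503.5 L
Loading: fill Vd to C_target → 503.5 L × 0.82 mg/L = 412.9 mg
Maintenance: replace elimination → rate = CL × Css = 70.80 × 0.82 = 58.06 mg/h

(a) 413 mg; (b) 58.1 mg/h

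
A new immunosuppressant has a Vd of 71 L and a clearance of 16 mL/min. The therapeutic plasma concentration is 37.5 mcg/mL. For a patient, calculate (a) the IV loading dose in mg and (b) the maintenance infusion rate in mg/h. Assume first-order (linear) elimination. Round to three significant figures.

Loading: fill Vd to C_target → 71.00 L × 37.5 mg/L = 2663 mg
CL = 16 mL/min = 16 × 0.06 = 0.9600 L/h
Maintenance: replace elimination → rate = CL × Css = 0.9600 × 37.5 = 36.00 mg/h

(a) 2660 mg; (b) 36.0 mg/h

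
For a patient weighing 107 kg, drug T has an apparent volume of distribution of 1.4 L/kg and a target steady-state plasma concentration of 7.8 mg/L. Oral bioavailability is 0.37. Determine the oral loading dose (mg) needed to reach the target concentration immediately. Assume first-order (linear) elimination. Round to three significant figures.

Vd(total) = 107 kg × 1.4 L/kg = 149.8 L
LD = Vd × C / F = 149.8 × 7.800 / 0.37 = 3158 mg

3160 mg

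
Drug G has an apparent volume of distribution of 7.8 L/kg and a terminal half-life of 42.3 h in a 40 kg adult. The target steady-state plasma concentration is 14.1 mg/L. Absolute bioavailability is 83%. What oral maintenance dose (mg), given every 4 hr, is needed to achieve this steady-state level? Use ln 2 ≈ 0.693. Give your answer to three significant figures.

Vd(total) = 40 kg × 7.8 L/kg = 312.0 L
CL = 0.693 × Vd / t½ = 0.693 × 312.0 / 42.3 = 5.111 L/h
D = CL × Css × τ / F = 5.111 × 14.1 × 4 / 0.83 = 347.3 mg

347 mg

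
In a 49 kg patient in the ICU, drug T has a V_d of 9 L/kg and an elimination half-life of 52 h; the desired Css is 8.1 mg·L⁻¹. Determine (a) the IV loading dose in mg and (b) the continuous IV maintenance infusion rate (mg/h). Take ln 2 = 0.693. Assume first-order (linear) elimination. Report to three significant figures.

(a) 3570 mg; (b) 47.6 mg/h

Total Vd = 9 × 49 = 441.0 L
LD = Vd × C = 441.0 × 8.1 = 3572 mg
CL = 0.693 × Vd / t½ = 0.693 × 441.0 / 52 = 5.877 L/h
Infusion rate = CL × Css = 5.877 × 8.1 = 47.60 mg/h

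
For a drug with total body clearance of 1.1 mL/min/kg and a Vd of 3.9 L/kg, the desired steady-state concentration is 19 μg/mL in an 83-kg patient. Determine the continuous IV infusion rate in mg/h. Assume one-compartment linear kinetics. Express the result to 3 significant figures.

CL = 1.1 mL/min/kg × 83 kg = 91.30 mL/min = 91.30 × 60/1000 = 5.478 L/h
At steady state, infusion rate equals elimination rate: rate in = CL × Css.
Infusion rate = CL · Css = 5.478 L/h × 19 mg/L = 104.1 mg/h

104 mg/h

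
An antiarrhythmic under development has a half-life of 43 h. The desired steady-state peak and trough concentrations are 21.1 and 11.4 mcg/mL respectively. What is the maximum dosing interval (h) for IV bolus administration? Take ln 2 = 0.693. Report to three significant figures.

38.2 h

k = 0.693 / t½ = 0.693 / 43 = 0.01612 h⁻¹
Between IV bolus doses, concentration decays as C = C₀·e^(−kτ), so C_peak/C_trough = e^(kτ).
τ_max = ln(C_peak/C_trough) / k = ln(21.1/11.4) / 0.01612 = 0.6157 / 0.01612 = 38.19 h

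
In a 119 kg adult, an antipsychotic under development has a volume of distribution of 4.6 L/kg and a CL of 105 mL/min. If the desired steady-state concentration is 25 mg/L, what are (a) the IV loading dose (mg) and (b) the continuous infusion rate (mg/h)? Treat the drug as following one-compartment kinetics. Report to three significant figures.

(a) 13700 mg; (b) 158 mg/h

Vd(total) = 119 kg × 4.6 L/kg = 547.4 L
Loading: fill Vd to C_target → 547.4 L × 25 mg/L = 13690 mg
Convert clearance: 105 mL/min × 60 min/h ÷ 1000 mL/L = 6.300 L/h
Maintenance infusion rate = CL × Css = 6.300 × 25 = 157.5 mg/h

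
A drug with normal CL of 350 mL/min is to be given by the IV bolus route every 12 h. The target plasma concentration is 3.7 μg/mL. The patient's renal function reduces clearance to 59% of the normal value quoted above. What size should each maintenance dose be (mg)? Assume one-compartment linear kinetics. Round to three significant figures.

550 mg

CL = 350 mL/min = 350 × 0.06 = 21.00 L/h
Patient clearance = 0.59 × 21.00 = 12.39 L/h
D = CL × Css × τ = 12.39 × 3.7 × 12 = 550.1 mg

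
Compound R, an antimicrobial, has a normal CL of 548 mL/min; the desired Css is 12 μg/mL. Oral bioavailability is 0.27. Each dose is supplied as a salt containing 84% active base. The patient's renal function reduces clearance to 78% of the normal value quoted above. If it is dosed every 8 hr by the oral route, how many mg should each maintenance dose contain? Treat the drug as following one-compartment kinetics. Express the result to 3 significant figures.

CL = 548 mL/min × 60/1000 = 32.88 L/h
Patient clearance = 0.78 × 32.88 = 25.65 L/h
D = CL × Css × τ / F / S = 25.65 × 12 × 8 / 0.27 / 0.84 = 10860 mg

10900 mg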